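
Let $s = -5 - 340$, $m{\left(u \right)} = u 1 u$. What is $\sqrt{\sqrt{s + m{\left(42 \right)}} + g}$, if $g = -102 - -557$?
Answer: $\sqrt{455 + \sqrt{1419}} \approx 22.196$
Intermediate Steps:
$m{\left(u \right)} = u^{2}$ ($m{\left(u \right)} = u u = u^{2}$)
$g = 455$ ($g = -102 + 557 = 455$)
$s = -345$ ($s = -5 - 340 = -345$)
$\sqrt{\sqrt{s + m{\left(42 \right)}} + g} = \sqrt{\sqrt{-345 + 42^{2}} + 455} = \sqrt{\sqrt{-345 + 1764} + 455} = \sqrt{\sqrt{1419} + 455} = \sqrt{455 + \sqrt{1419}}$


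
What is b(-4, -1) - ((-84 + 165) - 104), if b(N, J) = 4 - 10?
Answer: 17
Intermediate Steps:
b(N, J) = -6
b(-4, -1) - ((-84 + 165) - 104) = -6 - ((-84 + 165) - 104) = -6 - (81 - 104) = -6 - 1*(-23) = -6 + 23 = 17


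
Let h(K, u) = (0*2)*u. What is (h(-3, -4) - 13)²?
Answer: 169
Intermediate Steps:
h(K, u) = 0 (h(K, u) = 0*u = 0)
(h(-3, -4) - 13)² = (0 - 13)² = (-13)² = 169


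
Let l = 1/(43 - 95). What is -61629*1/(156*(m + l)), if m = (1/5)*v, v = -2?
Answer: 102715/109 ≈ 942.34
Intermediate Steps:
m = -⅖ (m = (1/5)*(-2) = (1*(⅕))*(-2) = (⅕)*(-2) = -⅖ ≈ -0.40000)
l = -1/52 (l = 1/(-52) = -1/52 ≈ -0.019231)
-61629*1/(156*(m + l)) = -61629*1/(156*(-⅖ - 1/52)) = -61629/(156*(-109/260)) = -61629/(-327/5) = -61629*(-5/327) = 102715/109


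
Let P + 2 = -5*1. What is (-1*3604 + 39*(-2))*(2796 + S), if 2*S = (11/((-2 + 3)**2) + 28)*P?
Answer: -9792279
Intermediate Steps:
P = -7 (P = -2 - 5*1 = -2 - 5 = -7)
S = -273/2 (S = ((11/((-2 + 3)**2) + 28)*(-7))/2 = ((11/(1**2) + 28)*(-7))/2 = ((11/1 + 28)*(-7))/2 = ((11*1 + 28)*(-7))/2 = ((11 + 28)*(-7))/2 = (39*(-7))/2 = (1/2)*(-273) = -273/2 ≈ -136.50)
(-1*3604 + 39*(-2))*(2796 + S) = (-1*3604 + 39*(-2))*(2796 - 273/2) = (-3604 - 78)*(5319/2) = -3682*5319/2 = -9792279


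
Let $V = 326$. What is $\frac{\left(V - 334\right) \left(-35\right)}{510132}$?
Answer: $\frac{10}{18219} \approx 0.00054888$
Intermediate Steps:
$\frac{\left(V - 334\right) \left(-35\right)}{510132} = \frac{\left(326 - 334\right) \left(-35\right)}{510132} = \left(326 - 334\right) \left(-35\right) \frac{1}{510132} = \left(-8\right) \left(-35\right) \frac{1}{510132} = 280 \cdot \frac{1}{510132} = \frac{10}{18219}$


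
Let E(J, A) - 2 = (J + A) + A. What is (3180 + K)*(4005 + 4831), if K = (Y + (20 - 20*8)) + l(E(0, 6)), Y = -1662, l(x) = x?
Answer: 12299712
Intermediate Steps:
E(J, A) = 2 + J + 2*A (E(J, A) = 2 + ((J + A) + A) = 2 + ((A + J) + A) = 2 + (J + 2*A) = 2 + J + 2*A)
K = -1788 (K = (-1662 + (20 - 20*8)) + (2 + 0 + 2*6) = (-1662 + (20 - 160)) + (2 + 0 + 12) = (-1662 - 140) + 14 = -1802 + 14 = -1788)
(3180 + K)*(4005 + 4831) = (3180 - 1788)*(4005 + 4831) = 1392*8836 = 12299712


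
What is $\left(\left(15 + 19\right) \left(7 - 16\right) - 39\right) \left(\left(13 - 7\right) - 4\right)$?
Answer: $-690$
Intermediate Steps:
$\left(\left(15 + 19\right) \left(7 - 16\right) - 39\right) \left(\left(13 - 7\right) - 4\right) = \left(34 \left(-9\right) - 39\right) \left(6 - 4\right) = \left(-306 - 39\right) 2 = \left(-345\right) 2 = -690$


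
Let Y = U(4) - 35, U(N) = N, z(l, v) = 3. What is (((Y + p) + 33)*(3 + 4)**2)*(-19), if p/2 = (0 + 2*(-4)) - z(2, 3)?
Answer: 18620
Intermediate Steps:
Y = -31 (Y = 4 - 35 = -31)
p = -22 (p = 2*((0 + 2*(-4)) - 1*3) = 2*((0 - 8) - 3) = 2*(-8 - 3) = 2*(-11) = -22)
(((Y + p) + 33)*(3 + 4)**2)*(-19) = (((-31 - 22) + 33)*(3 + 4)**2)*(-19) = ((-53 + 33)*7**2)*(-19) = -20*49*(-19) = -980*(-19) = 18620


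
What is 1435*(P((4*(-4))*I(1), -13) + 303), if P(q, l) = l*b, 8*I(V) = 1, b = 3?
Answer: 378840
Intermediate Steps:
I(V) = ⅛ (I(V) = (⅛)*1 = ⅛)
P(q, l) = 3*l (P(q, l) = l*3 = 3*l)
1435*(P((4*(-4))*I(1), -13) + 303) = 1435*(3*(-13) + 303) = 1435*(-39 + 303) = 1435*264 = 378840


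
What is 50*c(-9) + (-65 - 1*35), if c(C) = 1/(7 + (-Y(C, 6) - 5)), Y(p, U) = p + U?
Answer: -90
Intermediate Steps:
Y(p, U) = U + p
c(C) = 1/(-4 - C) (c(C) = 1/(7 + (-(6 + C) - 5)) = 1/(7 + ((-6 - C) - 5)) = 1/(7 + (-11 - C)) = 1/(-4 - C))
50*c(-9) + (-65 - 1*35) = 50*(-1/(4 - 9)) + (-65 - 1*35) = 50*(-1/(-5)) + (-65 - 35) = 50*(-1*(-⅕)) - 100 = 50*(⅕) - 100 = 10 - 100 = -90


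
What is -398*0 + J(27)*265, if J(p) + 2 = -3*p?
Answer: -21995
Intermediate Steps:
J(p) = -2 - 3*p
-398*0 + J(27)*265 = -398*0 + (-2 - 3*27)*265 = 0 + (-2 - 81)*265 = 0 - 83*265 = 0 - 21995 = -21995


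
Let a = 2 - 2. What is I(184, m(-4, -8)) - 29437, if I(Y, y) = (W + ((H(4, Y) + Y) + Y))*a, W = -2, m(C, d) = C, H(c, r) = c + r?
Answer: -29437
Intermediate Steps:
a = 0
I(Y, y) = 0 (I(Y, y) = (-2 + (((4 + Y) + Y) + Y))*0 = (-2 + ((4 + 2*Y) + Y))*0 = (-2 + (4 + 3*Y))*0 = (2 + 3*Y)*0 = 0)
I(184, m(-4, -8)) - 29437 = 0 - 29437 = -29437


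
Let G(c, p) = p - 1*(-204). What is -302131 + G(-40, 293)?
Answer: -301634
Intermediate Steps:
G(c, p) = 204 + p (G(c, p) = p + 204 = 204 + p)
-302131 + G(-40, 293) = -302131 + (204 + 293) = -302131 + 497 = -301634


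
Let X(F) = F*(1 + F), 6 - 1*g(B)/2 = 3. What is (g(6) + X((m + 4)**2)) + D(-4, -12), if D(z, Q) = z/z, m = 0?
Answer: 279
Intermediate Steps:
g(B) = 6 (g(B) = 12 - 2*3 = 12 - 6 = 6)
D(z, Q) = 1
(g(6) + X((m + 4)**2)) + D(-4, -12) = (6 + (0 + 4)**2*(1 + (0 + 4)**2)) + 1 = (6 + 4**2*(1 + 4**2)) + 1 = (6 + 16*(1 + 16)) + 1 = (6 + 16*17) + 1 = (6 + 272) + 1 = 278 + 1 = 279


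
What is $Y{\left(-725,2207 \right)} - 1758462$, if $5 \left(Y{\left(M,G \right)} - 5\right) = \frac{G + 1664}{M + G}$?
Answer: $- \frac{13030162499}{7410} \approx -1.7585 \cdot 10^{6}$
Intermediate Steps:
$Y{\left(M,G \right)} = 5 + \frac{1664 + G}{5 \left(G + M\right)}$ ($Y{\left(M,G \right)} = 5 + \frac{\left(G + 1664\right) \frac{1}{M + G}}{5} = 5 + \frac{\left(1664 + G\right) \frac{1}{G + M}}{5} = 5 + \frac{\frac{1}{G + M} \left(1664 + G\right)}{5} = 5 + \frac{1664 + G}{5 \left(G + M\right)}$)
$Y{\left(-725,2207 \right)} - 1758462 = \frac{1664 + 25 \left(-725\right) + 26 \cdot 2207}{5 \left(2207 - 725\right)} - 1758462 = \frac{1664 - 18125 + 57382}{5 \cdot 1482} - 1758462 = \frac{1}{5} \cdot \frac{1}{1482} \cdot 40921 - 1758462 = \frac{40921}{7410} - 1758462 = - \frac{13030162499}{7410}$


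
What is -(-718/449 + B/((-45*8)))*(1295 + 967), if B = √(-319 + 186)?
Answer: 1624116/449 + 377*I*√133/60 ≈ 3617.2 + 72.463*I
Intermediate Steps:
B = I*√133 (B = √(-133) = I*√133 ≈ 11.533*I)
-(-718/449 + B/((-45*8)))*(1295 + 967) = -(-718/449 + (I*√133)/((-45*8)))*(1295 + 967) = -(-718*1/449 + (I*√133)/(-360))*2262 = -(-718/449 + (I*√133)*(-1/360))*2262 = -(-718/449 - I*√133/360)*2262 = -(-1624116/449 - 377*I*√133/60) = 1624116/449 + 377*I*√133/60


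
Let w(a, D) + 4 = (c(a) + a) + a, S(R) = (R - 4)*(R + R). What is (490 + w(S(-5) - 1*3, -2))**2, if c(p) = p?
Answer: 558009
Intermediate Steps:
S(R) = 2*R*(-4 + R) (S(R) = (-4 + R)*(2*R) = 2*R*(-4 + R))
w(a, D) = -4 + 3*a (w(a, D) = -4 + ((a + a) + a) = -4 + (2*a + a) = -4 + 3*a)
(490 + w(S(-5) - 1*3, -2))**2 = (490 + (-4 + 3*(2*(-5)*(-4 - 5) - 1*3)))**2 = (490 + (-4 + 3*(2*(-5)*(-9) - 3)))**2 = (490 + (-4 + 3*(90 - 3)))**2 = (490 + (-4 + 3*87))**2 = (490 + (-4 + 261))**2 = (490 + 257)**2 = 747**2 = 558009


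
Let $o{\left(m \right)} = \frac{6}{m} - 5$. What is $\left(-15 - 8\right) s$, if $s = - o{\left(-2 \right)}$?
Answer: $-184$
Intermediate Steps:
$o{\left(m \right)} = -5 + \frac{6}{m}$
$s = 8$ ($s = - (-5 + \frac{6}{-2}) = - (-5 + 6 \left(- \frac{1}{2}\right)) = - (-5 - 3) = \left(-1\right) \left(-8\right) = 8$)
$\left(-15 - 8\right) s = \left(-15 - 8\right) 8 = \left(-23\right) 8 = -184$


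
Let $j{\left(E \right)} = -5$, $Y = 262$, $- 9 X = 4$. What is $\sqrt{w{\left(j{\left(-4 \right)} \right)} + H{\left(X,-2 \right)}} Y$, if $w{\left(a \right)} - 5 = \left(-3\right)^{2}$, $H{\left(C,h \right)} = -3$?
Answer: $262 \sqrt{11} \approx 868.96$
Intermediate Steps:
$X = - \frac{4}{9}$ ($X = \left(- \frac{1}{9}\right) 4 = - \frac{4}{9} \approx -0.44444$)
$w{\left(a \right)} = 14$ ($w{\left(a \right)} = 5 + \left(-3\right)^{2} = 5 + 9 = 14$)
$\sqrt{w{\left(j{\left(-4 \right)} \right)} + H{\left(X,-2 \right)}} Y = \sqrt{14 - 3} \cdot 262 = \sqrt{11} \cdot 262 = 262 \sqrt{11}$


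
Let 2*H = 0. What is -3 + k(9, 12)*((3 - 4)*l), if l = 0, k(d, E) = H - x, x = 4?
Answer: -3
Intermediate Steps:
H = 0 (H = (½)*0 = 0)
k(d, E) = -4 (k(d, E) = 0 - 1*4 = 0 - 4 = -4)
-3 + k(9, 12)*((3 - 4)*l) = -3 - 4*(3 - 4)*0 = -3 - (-4)*0 = -3 - 4*0 = -3 + 0 = -3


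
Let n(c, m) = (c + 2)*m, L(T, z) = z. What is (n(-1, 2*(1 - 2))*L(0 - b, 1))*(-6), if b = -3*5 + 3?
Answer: 12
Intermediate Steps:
b = -12 (b = -15 + 3 = -12)
n(c, m) = m*(2 + c) (n(c, m) = (2 + c)*m = m*(2 + c))
(n(-1, 2*(1 - 2))*L(0 - b, 1))*(-6) = (((2*(1 - 2))*(2 - 1))*1)*(-6) = (((2*(-1))*1)*1)*(-6) = (-2*1*1)*(-6) = -2*1*(-6) = -2*(-6) = 12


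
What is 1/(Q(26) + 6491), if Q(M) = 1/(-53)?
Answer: 53/344022 ≈ 0.00015406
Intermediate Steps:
Q(M) = -1/53
1/(Q(26) + 6491) = 1/(-1/53 + 6491) = 1/(344022/53) = 53/344022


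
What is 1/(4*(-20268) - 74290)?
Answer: -1/155362 ≈ -6.4366e-6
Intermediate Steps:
1/(4*(-20268) - 74290) = 1/(-81072 - 74290) = 1/(-155362) = -1/155362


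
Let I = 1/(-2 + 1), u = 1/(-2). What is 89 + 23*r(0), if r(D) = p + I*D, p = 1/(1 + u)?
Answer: 135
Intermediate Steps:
u = -½ ≈ -0.50000
I = -1 (I = 1/(-1) = -1)
p = 2 (p = 1/(1 - ½) = 1/(½) = 2)
r(D) = 2 - D
89 + 23*r(0) = 89 + 23*(2 - 1*0) = 89 + 23*(2 + 0) = 89 + 23*2 = 89 + 46 = 135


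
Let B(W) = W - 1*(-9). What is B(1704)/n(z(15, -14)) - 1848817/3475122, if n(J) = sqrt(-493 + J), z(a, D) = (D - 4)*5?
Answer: -1848817/3475122 - 1713*I*sqrt(583)/583 ≈ -0.53201 - 70.945*I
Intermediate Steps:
B(W) = 9 + W (B(W) = W + 9 = 9 + W)
z(a, D) = -20 + 5*D (z(a, D) = (-4 + D)*5 = -20 + 5*D)
B(1704)/n(z(15, -14)) - 1848817/3475122 = (9 + 1704)/(sqrt(-493 + (-20 + 5*(-14)))) - 1848817/3475122 = 1713/(sqrt(-493 + (-20 - 70))) - 1848817*1/3475122 = 1713/(sqrt(-493 - 90)) - 1848817/3475122 = 1713/(sqrt(-583)) - 1848817/3475122 = 1713/((I*sqrt(583))) - 1848817/3475122 = 1713*(-I*sqrt(583)/583) - 1848817/3475122 = -1713*I*sqrt(583)/583 - 1848817/3475122 = -1848817/3475122 - 1713*I*sqrt(583)/583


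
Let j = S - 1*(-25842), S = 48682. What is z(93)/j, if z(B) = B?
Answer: 3/2404 ≈ 0.0012479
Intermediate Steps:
j = 74524 (j = 48682 - 1*(-25842) = 48682 + 25842 = 74524)
z(93)/j = 93/74524 = 93*(1/74524) = 3/2404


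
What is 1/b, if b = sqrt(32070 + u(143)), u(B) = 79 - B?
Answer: sqrt(32006)/32006 ≈ 0.0055896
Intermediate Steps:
b = sqrt(32006) (b = sqrt(32070 + (79 - 1*143)) = sqrt(32070 + (79 - 143)) = sqrt(32070 - 64) = sqrt(32006) ≈ 178.90)
1/b = 1/(sqrt(32006)) = sqrt(32006)/32006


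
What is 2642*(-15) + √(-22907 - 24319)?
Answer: -39630 + I*√47226 ≈ -39630.0 + 217.32*I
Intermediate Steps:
2642*(-15) + √(-22907 - 24319) = -39630 + √(-47226) = -39630 + I*√47226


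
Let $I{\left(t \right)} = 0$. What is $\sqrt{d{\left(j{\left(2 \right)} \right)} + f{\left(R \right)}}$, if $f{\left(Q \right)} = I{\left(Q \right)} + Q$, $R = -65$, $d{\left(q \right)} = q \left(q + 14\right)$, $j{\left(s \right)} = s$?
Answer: $i \sqrt{33} \approx 5.7446 i$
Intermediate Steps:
$d{\left(q \right)} = q \left(14 + q\right)$
$f{\left(Q \right)} = Q$ ($f{\left(Q \right)} = 0 + Q = Q$)
$\sqrt{d{\left(j{\left(2 \right)} \right)} + f{\left(R \right)}} = \sqrt{2 \left(14 + 2\right) - 65} = \sqrt{2 \cdot 16 - 65} = \sqrt{32 - 65} = \sqrt{-33} = i \sqrt{33}$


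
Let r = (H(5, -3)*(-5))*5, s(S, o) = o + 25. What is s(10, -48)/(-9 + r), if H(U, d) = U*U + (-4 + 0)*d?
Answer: 23/934 ≈ 0.024625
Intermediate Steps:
H(U, d) = U² - 4*d
s(S, o) = 25 + o
r = -925 (r = ((5² - 4*(-3))*(-5))*5 = ((25 + 12)*(-5))*5 = (37*(-5))*5 = -185*5 = -925)
s(10, -48)/(-9 + r) = (25 - 48)/(-9 - 925) = -23/(-934) = -1/934*(-23) = 23/934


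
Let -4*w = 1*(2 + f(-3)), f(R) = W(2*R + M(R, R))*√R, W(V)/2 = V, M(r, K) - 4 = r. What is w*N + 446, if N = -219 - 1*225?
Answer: 668 - 1110*I*√3 ≈ 668.0 - 1922.6*I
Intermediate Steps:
M(r, K) = 4 + r
N = -444 (N = -219 - 225 = -444)
W(V) = 2*V
f(R) = √R*(8 + 6*R) (f(R) = (2*(2*R + (4 + R)))*√R = (2*(4 + 3*R))*√R = (8 + 6*R)*√R = √R*(8 + 6*R))
w = -½ + 5*I*√3/2 (w = -(2 + √(-3)*(8 + 6*(-3)))/4 = -(2 + (I*√3)*(8 - 18))/4 = -(2 + (I*√3)*(-10))/4 = -(2 - 10*I*√3)/4 = -½ + 5*I*√3/2 ≈ -0.5 + 4.3301*I)
w*N + 446 = (-½ + 5*I*√3/2)*(-444) + 446 = (222 - 1110*I*√3) + 446 = 668 - 1110*I*√3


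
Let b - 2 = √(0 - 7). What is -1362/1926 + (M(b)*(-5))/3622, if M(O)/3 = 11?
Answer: -875159/1162662 ≈ -0.75272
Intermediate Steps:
b = 2 + I*√7 (b = 2 + √(0 - 7) = 2 + √(-7) = 2 + I*√7 ≈ 2.0 + 2.6458*I)
M(O) = 33 (M(O) = 3*11 = 33)
-1362/1926 + (M(b)*(-5))/3622 = -1362/1926 + (33*(-5))/3622 = -1362*1/1926 - 165*1/3622 = -227/321 - 165/3622 = -875159/1162662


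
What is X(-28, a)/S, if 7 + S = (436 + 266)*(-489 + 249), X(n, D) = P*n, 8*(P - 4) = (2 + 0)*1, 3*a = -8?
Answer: 7/9911 ≈ 0.00070629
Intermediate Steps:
a = -8/3 (a = (⅓)*(-8) = -8/3 ≈ -2.6667)
P = 17/4 (P = 4 + ((2 + 0)*1)/8 = 4 + (2*1)/8 = 4 + (⅛)*2 = 4 + ¼ = 17/4 ≈ 4.2500)
X(n, D) = 17*n/4
S = -168487 (S = -7 + (436 + 266)*(-489 + 249) = -7 + 702*(-240) = -7 - 168480 = -168487)
X(-28, a)/S = ((17/4)*(-28))/(-168487) = -119*(-1/168487) = 7/9911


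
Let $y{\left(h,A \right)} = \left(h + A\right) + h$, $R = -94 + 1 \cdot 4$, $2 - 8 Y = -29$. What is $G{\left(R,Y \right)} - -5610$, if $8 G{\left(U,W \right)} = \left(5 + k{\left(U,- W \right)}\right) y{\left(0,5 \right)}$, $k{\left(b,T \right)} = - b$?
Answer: $\frac{45355}{8} \approx 5669.4$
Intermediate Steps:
$Y = \frac{31}{8}$ ($Y = \frac{1}{4} - - \frac{29}{8} = \frac{1}{4} + \frac{29}{8} = \frac{31}{8} \approx 3.875$)
$R = -90$ ($R = -94 + 4 = -90$)
$y{\left(h,A \right)} = A + 2 h$ ($y{\left(h,A \right)} = \left(A + h\right) + h = A + 2 h$)
$G{\left(U,W \right)} = \frac{25}{8} - \frac{5 U}{8}$ ($G{\left(U,W \right)} = \frac{\left(5 - U\right) \left(5 + 2 \cdot 0\right)}{8} = \frac{\left(5 - U\right) \left(5 + 0\right)}{8} = \frac{\left(5 - U\right) 5}{8} = \frac{25 - 5 U}{8} = \frac{25}{8} - \frac{5 U}{8}$)
$G{\left(R,Y \right)} - -5610 = \left(\frac{25}{8} - - \frac{225}{4}\right) - -5610 = \left(\frac{25}{8} + \frac{225}{4}\right) + 5610 = \frac{475}{8} + 5610 = \frac{45355}{8}$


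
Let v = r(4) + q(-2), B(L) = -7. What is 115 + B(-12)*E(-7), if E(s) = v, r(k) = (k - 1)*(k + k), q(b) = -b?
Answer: -67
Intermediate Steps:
r(k) = 2*k*(-1 + k) (r(k) = (-1 + k)*(2*k) = 2*k*(-1 + k))
v = 26 (v = 2*4*(-1 + 4) - 1*(-2) = 2*4*3 + 2 = 24 + 2 = 26)
E(s) = 26
115 + B(-12)*E(-7) = 115 - 7*26 = 115 - 182 = -67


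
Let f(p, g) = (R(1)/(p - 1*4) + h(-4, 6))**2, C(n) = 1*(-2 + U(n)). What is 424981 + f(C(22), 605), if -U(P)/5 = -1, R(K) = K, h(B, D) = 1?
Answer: 424981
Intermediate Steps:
U(P) = 5 (U(P) = -5*(-1) = 5)
C(n) = 3 (C(n) = 1*(-2 + 5) = 1*3 = 3)
f(p, g) = (1 + 1/(-4 + p))**2 (f(p, g) = (1/(p - 1*4) + 1)**2 = (1/(p - 4) + 1)**2 = (1/(-4 + p) + 1)**2 = (1 + 1/(-4 + p))**2)
424981 + f(C(22), 605) = 424981 + (-3 + 3)**2/(-4 + 3)**2 = 424981 + 0**2/(-1)**2 = 424981 + 1*0 = 424981 + 0 = 424981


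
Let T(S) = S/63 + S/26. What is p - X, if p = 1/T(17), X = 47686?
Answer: -72147280/1513 ≈ -47685.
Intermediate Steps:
T(S) = 89*S/1638 (T(S) = S*(1/63) + S*(1/26) = S/63 + S/26 = 89*S/1638)
p = 1638/1513 (p = 1/((89/1638)*17) = 1/(1513/1638) = 1638/1513 ≈ 1.0826)
p - X = 1638/1513 - 1*47686 = 1638/1513 - 47686 = -72147280/1513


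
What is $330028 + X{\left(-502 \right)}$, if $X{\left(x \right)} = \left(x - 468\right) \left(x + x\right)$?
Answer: $1303908$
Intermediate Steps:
$X{\left(x \right)} = 2 x \left(-468 + x\right)$ ($X{\left(x \right)} = \left(-468 + x\right) 2 x = 2 x \left(-468 + x\right)$)
$330028 + X{\left(-502 \right)} = 330028 + 2 \left(-502\right) \left(-468 - 502\right) = 330028 + 2 \left(-502\right) \left(-970\right) = 330028 + 973880 = 1303908$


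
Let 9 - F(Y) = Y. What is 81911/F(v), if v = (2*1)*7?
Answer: -81911/5 ≈ -16382.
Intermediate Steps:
v = 14 (v = 2*7 = 14)
F(Y) = 9 - Y
81911/F(v) = 81911/(9 - 1*14) = 81911/(9 - 14) = 81911/(-5) = 81911*(-1/5) = -81911/5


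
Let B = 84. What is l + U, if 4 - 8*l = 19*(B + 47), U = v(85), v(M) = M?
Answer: -1805/8 ≈ -225.63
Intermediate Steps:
U = 85
l = -2485/8 (l = ½ - 19*(84 + 47)/8 = ½ - 19*131/8 = ½ - ⅛*2489 = ½ - 2489/8 = -2485/8 ≈ -310.63)
l + U = -2485/8 + 85 = -1805/8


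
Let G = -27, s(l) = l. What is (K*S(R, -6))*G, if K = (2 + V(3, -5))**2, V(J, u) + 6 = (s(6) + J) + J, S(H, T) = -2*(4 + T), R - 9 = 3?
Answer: -6912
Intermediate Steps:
R = 12 (R = 9 + 3 = 12)
S(H, T) = -8 - 2*T
V(J, u) = 2*J (V(J, u) = -6 + ((6 + J) + J) = -6 + (6 + 2*J) = 2*J)
K = 64 (K = (2 + 2*3)**2 = (2 + 6)**2 = 8**2 = 64)
(K*S(R, -6))*G = (64*(-8 - 2*(-6)))*(-27) = (64*(-8 + 12))*(-27) = (64*4)*(-27) = 256*(-27) = -6912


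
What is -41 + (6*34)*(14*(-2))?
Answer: -5753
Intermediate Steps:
-41 + (6*34)*(14*(-2)) = -41 + 204*(-28) = -41 - 5712 = -5753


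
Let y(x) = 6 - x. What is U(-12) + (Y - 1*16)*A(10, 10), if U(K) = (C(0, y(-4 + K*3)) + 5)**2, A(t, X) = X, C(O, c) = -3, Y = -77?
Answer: -926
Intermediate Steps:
U(K) = 4 (U(K) = (-3 + 5)**2 = 2**2 = 4)
U(-12) + (Y - 1*16)*A(10, 10) = 4 + (-77 - 1*16)*10 = 4 + (-77 - 16)*10 = 4 - 93*10 = 4 - 930 = -926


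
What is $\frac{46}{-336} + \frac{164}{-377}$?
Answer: $- \frac{36223}{63336} \approx -0.57192$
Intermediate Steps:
$\frac{46}{-336} + \frac{164}{-377} = 46 \left(- \frac{1}{336}\right) + 164 \left(- \frac{1}{377}\right) = - \frac{23}{168} - \frac{164}{377} = - \frac{36223}{63336}$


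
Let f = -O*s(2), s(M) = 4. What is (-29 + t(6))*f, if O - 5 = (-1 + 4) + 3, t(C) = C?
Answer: 1012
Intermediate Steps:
O = 11 (O = 5 + ((-1 + 4) + 3) = 5 + (3 + 3) = 5 + 6 = 11)
f = -44 (f = -11*4 = -1*44 = -44)
(-29 + t(6))*f = (-29 + 6)*(-44) = -23*(-44) = 1012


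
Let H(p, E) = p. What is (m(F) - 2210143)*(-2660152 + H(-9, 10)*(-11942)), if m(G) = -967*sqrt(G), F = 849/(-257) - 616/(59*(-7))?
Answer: 5641774572382 + 12342178790*I*sqrt(16664137)/15163 ≈ 5.6418e+12 + 3.3228e+9*I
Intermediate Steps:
F = -27475/15163 (F = 849*(-1/257) - 616/(-413) = -849/257 - 616*(-1/413) = -849/257 + 88/59 = -27475/15163 ≈ -1.8120)
(m(F) - 2210143)*(-2660152 + H(-9, 10)*(-11942)) = (-4835*I*sqrt(16664137)/15163 - 2210143)*(-2660152 - 9*(-11942)) = (-4835*I*sqrt(16664137)/15163 - 2210143)*(-2660152 + 107478) = (-4835*I*sqrt(16664137)/15163 - 2210143)*(-2552674) = (-2210143 - 4835*I*sqrt(16664137)/15163)*(-2552674) = 5641774572382 + 12342178790*I*sqrt(16664137)/15163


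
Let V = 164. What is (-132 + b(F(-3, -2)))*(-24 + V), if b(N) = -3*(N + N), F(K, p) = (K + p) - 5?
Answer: -10080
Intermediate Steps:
F(K, p) = -5 + K + p
b(N) = -6*N
(-132 + b(F(-3, -2)))*(-24 + V) = (-132 - 6*(-5 - 3 - 2))*(-24 + 164) = (-132 - 6*(-10))*140 = (-132 + 60)*140 = -72*140 = -10080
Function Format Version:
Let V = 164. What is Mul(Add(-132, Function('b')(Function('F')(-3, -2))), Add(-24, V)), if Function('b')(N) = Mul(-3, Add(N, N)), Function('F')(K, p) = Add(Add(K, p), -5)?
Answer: -10080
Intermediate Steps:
Function('F')(K, p) = Add(-5, K, p)
Function('b')(N) = Mul(-6, N) (Function('b')(N) = Mul(-3, Mul(2, N)) = Mul(-6, N))
Mul(Add(-132, Function('b')(Function('F')(-3, -2))), Add(-24, V)) = Mul(Add(-132, Mul(-6, Add(-5, -3, -2))), Add(-24, 164)) = Mul(Add(-132, Mul(-6, -10)), 140) = Mul(Add(-132, 60), 140) = Mul(-72, 140) = -10080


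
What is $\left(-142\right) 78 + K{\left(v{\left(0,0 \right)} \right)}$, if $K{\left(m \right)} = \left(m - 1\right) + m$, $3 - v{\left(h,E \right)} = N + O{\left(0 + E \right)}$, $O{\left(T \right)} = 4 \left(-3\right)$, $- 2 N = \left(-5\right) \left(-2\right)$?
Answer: $-11037$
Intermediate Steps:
$N = -5$ ($N = - \frac{\left(-5\right) \left(-2\right)}{2} = \left(- \frac{1}{2}\right) 10 = -5$)
$O{\left(T \right)} = -12$
$v{\left(h,E \right)} = 20$ ($v{\left(h,E \right)} = 3 - \left(-5 - 12\right) = 3 - -17 = 3 + 17 = 20$)
$K{\left(m \right)} = -1 + 2 m$ ($K{\left(m \right)} = \left(-1 + m\right) + m = -1 + 2 m$)
$\left(-142\right) 78 + K{\left(v{\left(0,0 \right)} \right)} = \left(-142\right) 78 + \left(-1 + 2 \cdot 20\right) = -11076 + \left(-1 + 40\right) = -11076 + 39 = -11037$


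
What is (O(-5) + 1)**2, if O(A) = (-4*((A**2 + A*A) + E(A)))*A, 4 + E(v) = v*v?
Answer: 2019241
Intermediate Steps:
E(v) = -4 + v**2 (E(v) = -4 + v*v = -4 + v**2)
O(A) = A*(16 - 12*A**2) (O(A) = (-4*((A**2 + A*A) + (-4 + A**2)))*A = (-4*((A**2 + A**2) + (-4 + A**2)))*A = (-4*(2*A**2 + (-4 + A**2)))*A = (-4*(-4 + 3*A**2))*A = (16 - 12*A**2)*A = A*(16 - 12*A**2))
(O(-5) + 1)**2 = ((-12*(-5)**3 + 16*(-5)) + 1)**2 = ((-12*(-125) - 80) + 1)**2 = ((1500 - 80) + 1)**2 = (1420 + 1)**2 = 1421**2 = 2019241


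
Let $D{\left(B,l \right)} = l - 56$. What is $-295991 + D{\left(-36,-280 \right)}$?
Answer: $-296327$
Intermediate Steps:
$D{\left(B,l \right)} = -56 + l$
$-295991 + D{\left(-36,-280 \right)} = -295991 - 336 = -296327$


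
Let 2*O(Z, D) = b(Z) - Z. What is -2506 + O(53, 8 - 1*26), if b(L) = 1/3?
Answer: -7597/3 ≈ -2532.3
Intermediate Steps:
b(L) = ⅓
O(Z, D) = ⅙ - Z/2 (O(Z, D) = (⅓ - Z)/2 = ⅙ - Z/2)
-2506 + O(53, 8 - 1*26) = -2506 + (⅙ - ½*53) = -2506 + (⅙ - 53/2) = -2506 - 79/3 = -7597/3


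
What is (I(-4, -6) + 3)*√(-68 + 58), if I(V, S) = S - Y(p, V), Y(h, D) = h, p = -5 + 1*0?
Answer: 2*I*√10 ≈ 6.3246*I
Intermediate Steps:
p = -5 (p = -5 + 0 = -5)
I(V, S) = 5 + S (I(V, S) = S - 1*(-5) = S + 5 = 5 + S)
(I(-4, -6) + 3)*√(-68 + 58) = ((5 - 6) + 3)*√(-68 + 58) = (-1 + 3)*√(-10) = 2*(I*√10) = 2*I*√10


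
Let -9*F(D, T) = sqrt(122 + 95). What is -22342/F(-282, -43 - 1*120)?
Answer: 201078*sqrt(217)/217 ≈ 13650.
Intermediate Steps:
F(D, T) = -sqrt(217)/9 (F(D, T) = -sqrt(122 + 95)/9 = -sqrt(217)/9)
-22342/F(-282, -43 - 1*120) = -22342*(-9*sqrt(217)/217) = -(-201078)*sqrt(217)/217 = 201078*sqrt(217)/217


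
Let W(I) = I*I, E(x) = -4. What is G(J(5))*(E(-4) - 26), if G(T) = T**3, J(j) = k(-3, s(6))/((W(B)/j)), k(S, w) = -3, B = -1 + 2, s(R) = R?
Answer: 101250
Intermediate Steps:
B = 1
W(I) = I**2
J(j) = -3*j
G(J(5))*(E(-4) - 26) = (-3*5)**3*(-4 - 26) = (-15)**3*(-30) = -3375*(-30) = 101250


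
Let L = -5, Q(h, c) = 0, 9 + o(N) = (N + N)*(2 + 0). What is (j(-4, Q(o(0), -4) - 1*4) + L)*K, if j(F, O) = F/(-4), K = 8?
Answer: -32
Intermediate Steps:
o(N) = -9 + 4*N (o(N) = -9 + (N + N)*(2 + 0) = -9 + (2*N)*2 = -9 + 4*N)
j(F, O) = -F/4 (j(F, O) = F*(-¼) = -F/4)
(j(-4, Q(o(0), -4) - 1*4) + L)*K = (-¼*(-4) - 5)*8 = (1 - 5)*8 = -4*8 = -32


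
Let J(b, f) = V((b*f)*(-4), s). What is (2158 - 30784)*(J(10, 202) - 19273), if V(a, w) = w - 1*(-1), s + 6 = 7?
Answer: 551651646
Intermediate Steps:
s = 1 (s = -6 + 7 = 1)
V(a, w) = 1 + w (V(a, w) = w + 1 = 1 + w)
J(b, f) = 2 (J(b, f) = 1 + 1 = 2)
(2158 - 30784)*(J(10, 202) - 19273) = (2158 - 30784)*(2 - 19273) = -28626*(-19271) = 551651646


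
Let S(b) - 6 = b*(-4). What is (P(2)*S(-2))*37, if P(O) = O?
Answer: 1036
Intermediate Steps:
S(b) = 6 - 4*b (S(b) = 6 + b*(-4) = 6 - 4*b)
(P(2)*S(-2))*37 = (2*(6 - 4*(-2)))*37 = (2*(6 + 8))*37 = (2*14)*37 = 28*37 = 1036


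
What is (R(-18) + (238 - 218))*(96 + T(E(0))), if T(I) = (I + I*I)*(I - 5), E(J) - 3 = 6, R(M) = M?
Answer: 912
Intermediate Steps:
E(J) = 9 (E(J) = 3 + 6 = 9)
T(I) = (-5 + I)*(I + I²) (T(I) = (I + I²)*(-5 + I) = (-5 + I)*(I + I²))
(R(-18) + (238 - 218))*(96 + T(E(0))) = (-18 + (238 - 218))*(96 + 9*(-5 + 9² - 4*9)) = (-18 + 20)*(96 + 9*(-5 + 81 - 36)) = 2*(96 + 9*40) = 2*(96 + 360) = 2*456 = 912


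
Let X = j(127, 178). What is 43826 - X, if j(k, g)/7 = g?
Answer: 42580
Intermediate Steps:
j(k, g) = 7*g
X = 1246 (X = 7*178 = 1246)
43826 - X = 43826 - 1*1246 = 43826 - 1246 = 42580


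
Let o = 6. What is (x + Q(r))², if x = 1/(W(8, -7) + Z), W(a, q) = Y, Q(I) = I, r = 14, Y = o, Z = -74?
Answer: 904401/4624 ≈ 195.59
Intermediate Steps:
Y = 6
W(a, q) = 6
x = -1/68 (x = 1/(6 - 74) = 1/(-68) = -1/68 ≈ -0.014706)
(x + Q(r))² = (-1/68 + 14)² = (951/68)² = 904401/4624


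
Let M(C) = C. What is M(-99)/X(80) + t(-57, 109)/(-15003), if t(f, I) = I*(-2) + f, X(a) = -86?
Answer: 1508947/1290258 ≈ 1.1695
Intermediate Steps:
t(f, I) = f - 2*I (t(f, I) = -2*I + f = f - 2*I)
M(-99)/X(80) + t(-57, 109)/(-15003) = -99/(-86) + (-57 - 2*109)/(-15003) = -99*(-1/86) + (-57 - 218)*(-1/15003) = 99/86 - 275*(-1/15003) = 99/86 + 275/15003 = 1508947/1290258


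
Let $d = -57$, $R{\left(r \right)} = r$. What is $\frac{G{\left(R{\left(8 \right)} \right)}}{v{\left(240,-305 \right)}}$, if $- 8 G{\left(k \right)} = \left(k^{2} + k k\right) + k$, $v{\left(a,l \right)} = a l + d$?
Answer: $\frac{17}{73257} \approx 0.00023206$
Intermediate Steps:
$v{\left(a,l \right)} = -57 + a l$ ($v{\left(a,l \right)} = a l - 57 = -57 + a l$)
$G{\left(k \right)} = - \frac{k^{2}}{4} - \frac{k}{8}$ ($G{\left(k \right)} = - \frac{\left(k^{2} + k k\right) + k}{8} = - \frac{\left(k^{2} + k^{2}\right) + k}{8} = - \frac{2 k^{2} + k}{8} = - \frac{k + 2 k^{2}}{8} = - \frac{k^{2}}{4} - \frac{k}{8}$)
$\frac{G{\left(R{\left(8 \right)} \right)}}{v{\left(240,-305 \right)}} = \frac{\left(- \frac{1}{8}\right) 8 \left(1 + 2 \cdot 8\right)}{-57 + 240 \left(-305\right)} = \frac{\left(- \frac{1}{8}\right) 8 \left(1 + 16\right)}{-57 - 73200} = \frac{\left(- \frac{1}{8}\right) 8 \cdot 17}{-73257} = \left(-17\right) \left(- \frac{1}{73257}\right) = \frac{17}{73257}$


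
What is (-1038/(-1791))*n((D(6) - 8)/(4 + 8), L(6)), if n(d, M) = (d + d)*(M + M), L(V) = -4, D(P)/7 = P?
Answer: -47056/1791 ≈ -26.274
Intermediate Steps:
D(P) = 7*P
n(d, M) = 4*M*d (n(d, M) = (2*d)*(2*M) = 4*M*d)
(-1038/(-1791))*n((D(6) - 8)/(4 + 8), L(6)) = (-1038/(-1791))*(4*(-4)*((7*6 - 8)/(4 + 8))) = (-1038*(-1/1791))*(4*(-4)*((42 - 8)/12)) = 346*(4*(-4)*(34*(1/12)))/597 = 346*(4*(-4)*(17/6))/597 = (346/597)*(-136/3) = -47056/1791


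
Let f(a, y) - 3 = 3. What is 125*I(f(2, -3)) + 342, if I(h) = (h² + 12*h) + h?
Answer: 14592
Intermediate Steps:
f(a, y) = 6 (f(a, y) = 3 + 3 = 6)
I(h) = h² + 13*h
125*I(f(2, -3)) + 342 = 125*(6*(13 + 6)) + 342 = 125*(6*19) + 342 = 125*114 + 342 = 14250 + 342 = 14592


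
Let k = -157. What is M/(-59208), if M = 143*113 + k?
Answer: -2667/9868 ≈ -0.27027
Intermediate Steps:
M = 16002 (M = 143*113 - 157 = 16159 - 157 = 16002)
M/(-59208) = 16002/(-59208) = 16002*(-1/59208) = -2667/9868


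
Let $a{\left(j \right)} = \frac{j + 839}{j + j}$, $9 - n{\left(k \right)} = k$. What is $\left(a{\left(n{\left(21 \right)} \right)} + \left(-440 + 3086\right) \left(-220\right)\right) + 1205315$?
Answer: $\frac{14955853}{24} \approx 6.2316 \cdot 10^{5}$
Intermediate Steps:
$n{\left(k \right)} = 9 - k$
$a{\left(j \right)} = \frac{839 + j}{2 j}$
$\left(a{\left(n{\left(21 \right)} \right)} + \left(-440 + 3086\right) \left(-220\right)\right) + 1205315 = \left(\frac{839 + \left(9 - 21\right)}{2 \left(9 - 21\right)} + \left(-440 + 3086\right) \left(-220\right)\right) + 1205315 = \left(\frac{839 + \left(9 - 21\right)}{2 \left(9 - 21\right)} + 2646 \left(-220\right)\right) + 1205315 = \left(\frac{839 - 12}{2 \left(-12\right)} - 582120\right) + 1205315 = \left(\frac{1}{2} \left(- \frac{1}{12}\right) 827 - 582120\right) + 1205315 = \left(- \frac{827}{24} - 582120\right) + 1205315 = - \frac{13971707}{24} + 1205315 = \frac{14955853}{24}$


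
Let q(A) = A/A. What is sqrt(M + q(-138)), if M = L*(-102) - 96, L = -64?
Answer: sqrt(6433) ≈ 80.206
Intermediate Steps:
q(A) = 1
M = 6432 (M = -64*(-102) - 96 = 6528 - 96 = 6432)
sqrt(M + q(-138)) = sqrt(6432 + 1) = sqrt(6433)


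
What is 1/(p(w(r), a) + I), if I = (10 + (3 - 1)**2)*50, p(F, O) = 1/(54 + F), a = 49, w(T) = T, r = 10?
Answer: 64/44801 ≈ 0.0014285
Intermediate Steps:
I = 700 (I = (10 + 2**2)*50 = (10 + 4)*50 = 14*50 = 700)
1/(p(w(r), a) + I) = 1/(1/(54 + 10) + 700) = 1/(1/64 + 700) = 1/(44801/64) = 64/44801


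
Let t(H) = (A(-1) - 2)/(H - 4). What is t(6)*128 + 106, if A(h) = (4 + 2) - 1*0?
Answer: 362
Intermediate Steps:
A(h) = 6 (A(h) = 6 + 0 = 6)
t(H) = 4/(-4 + H) (t(H) = (6 - 2)/(H - 4) = 4/(-4 + H))
t(6)*128 + 106 = (4/(-4 + 6))*128 + 106 = (4/2)*128 + 106 = (4*(1/2))*128 + 106 = 2*128 + 106 = 256 + 106 = 362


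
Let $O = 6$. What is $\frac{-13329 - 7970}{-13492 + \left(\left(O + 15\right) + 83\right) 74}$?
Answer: $\frac{21299}{5796} \approx 3.6748$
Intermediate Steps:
$\frac{-13329 - 7970}{-13492 + \left(\left(O + 15\right) + 83\right) 74} = \frac{-13329 - 7970}{-13492 + \left(\left(6 + 15\right) + 83\right) 74} = - \frac{21299}{-13492 + \left(21 + 83\right) 74} = - \frac{21299}{-13492 + 104 \cdot 74} = - \frac{21299}{-13492 + 7696} = - \frac{21299}{-5796} = \left(-21299\right) \left(- \frac{1}{5796}\right) = \frac{21299}{5796}$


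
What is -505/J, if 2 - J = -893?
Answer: -101/179 ≈ -0.56425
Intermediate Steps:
J = 895 (J = 2 - 1*(-893) = 2 + 893 = 895)
-505/J = -505/895 = -505*1/895 = -101/179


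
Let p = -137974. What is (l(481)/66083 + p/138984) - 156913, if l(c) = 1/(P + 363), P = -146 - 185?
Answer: -5764693506016139/36737918688 ≈ -1.5691e+5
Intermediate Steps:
P = -331
l(c) = 1/32 (l(c) = 1/(-331 + 363) = 1/32)
(l(481)/66083 + p/138984) - 156913 = ((1/32)/66083 - 137974/138984) - 156913 = ((1/32)*(1/66083) - 137974*1/138984) - 156913 = (1/2114656 - 68987/69492) - 156913 = -36470925995/36737918688 - 156913 = -5764693506016139/36737918688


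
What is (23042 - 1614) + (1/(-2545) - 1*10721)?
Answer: 27249314/2545 ≈ 10707.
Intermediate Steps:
(23042 - 1614) + (1/(-2545) - 1*10721) = 21428 + (-1/2545 - 10721) = 21428 - 27284946/2545 = 27249314/2545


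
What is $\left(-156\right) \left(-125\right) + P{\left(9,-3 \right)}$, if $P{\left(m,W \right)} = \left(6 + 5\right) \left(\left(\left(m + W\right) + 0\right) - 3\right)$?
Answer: $19533$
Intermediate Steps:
$P{\left(m,W \right)} = -33 + 11 W + 11 m$ ($P{\left(m,W \right)} = 11 \left(\left(\left(W + m\right) + 0\right) - 3\right) = 11 \left(\left(W + m\right) - 3\right) = 11 \left(-3 + W + m\right) = -33 + 11 W + 11 m$)
$\left(-156\right) \left(-125\right) + P{\left(9,-3 \right)} = \left(-156\right) \left(-125\right) + \left(-33 + 11 \left(-3\right) + 11 \cdot 9\right) = 19500 - -33 = 19500 + 33 = 19533$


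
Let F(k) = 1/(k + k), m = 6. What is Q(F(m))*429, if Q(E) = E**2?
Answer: 143/48 ≈ 2.9792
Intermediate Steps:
F(k) = 1/(2*k)
Q(F(m))*429 = ((1/2)/6)**2*429 = ((1/2)*(1/6))**2*429 = (1/12)**2*429 = (1/144)*429 = 143/48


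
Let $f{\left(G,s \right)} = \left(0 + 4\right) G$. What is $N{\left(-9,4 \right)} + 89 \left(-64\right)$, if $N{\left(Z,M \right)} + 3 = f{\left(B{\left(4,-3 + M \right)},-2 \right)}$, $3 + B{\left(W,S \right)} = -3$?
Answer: $-5723$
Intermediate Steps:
$B{\left(W,S \right)} = -6$ ($B{\left(W,S \right)} = -3 - 3 = -6$)
$f{\left(G,s \right)} = 4 G$
$N{\left(Z,M \right)} = -27$ ($N{\left(Z,M \right)} = -3 + 4 \left(-6\right) = -3 - 24 = -27$)
$N{\left(-9,4 \right)} + 89 \left(-64\right) = -27 + 89 \left(-64\right) = -27 - 5696 = -5723$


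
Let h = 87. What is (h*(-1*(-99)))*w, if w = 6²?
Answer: 310068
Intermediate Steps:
w = 36
(h*(-1*(-99)))*w = (87*(-1*(-99)))*36 = (87*99)*36 = 8613*36 = 310068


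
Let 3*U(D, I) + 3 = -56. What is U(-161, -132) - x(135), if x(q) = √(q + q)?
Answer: -59/3 - 3*√30 ≈ -36.098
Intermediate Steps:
U(D, I) = -59/3 (U(D, I) = -1 + (⅓)*(-56) = -1 - 56/3 = -59/3)
x(q) = √2*√q (x(q) = √(2*q) = √2*√q)
U(-161, -132) - x(135) = -59/3 - √2*√135 = -59/3 - √2*3*√15 = -59/3 - 3*√30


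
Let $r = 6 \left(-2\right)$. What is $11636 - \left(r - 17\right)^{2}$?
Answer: $10795$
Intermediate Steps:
$r = -12$
$11636 - \left(r - 17\right)^{2} = 11636 - \left(-12 - 17\right)^{2} = 11636 - \left(-29\right)^{2} = 11636 - 841 = 10795$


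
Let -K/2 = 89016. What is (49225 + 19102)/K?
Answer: -68327/178032 ≈ -0.38379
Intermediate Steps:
K = -178032 (K = -2*89016 = -178032)
(49225 + 19102)/K = (49225 + 19102)/(-178032) = 68327*(-1/178032) = -68327/178032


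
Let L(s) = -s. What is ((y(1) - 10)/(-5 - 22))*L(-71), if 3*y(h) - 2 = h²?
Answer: 71/3 ≈ 23.667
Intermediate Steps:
y(h) = ⅔ + h²/3
((y(1) - 10)/(-5 - 22))*L(-71) = (((⅔ + (⅓)*1²) - 10)/(-5 - 22))*(-1*(-71)) = (((⅔ + (⅓)*1) - 10)/(-27))*71 = (((⅔ + ⅓) - 10)*(-1/27))*71 = ((1 - 10)*(-1/27))*71 = -9*(-1/27)*71 = (⅓)*71 = 71/3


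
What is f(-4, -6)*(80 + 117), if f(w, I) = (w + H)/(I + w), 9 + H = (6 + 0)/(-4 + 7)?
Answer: 2167/10 ≈ 216.70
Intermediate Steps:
H = -7 (H = -9 + (6 + 0)/(-4 + 7) = -9 + 6/3 = -9 + 6*(⅓) = -9 + 2 = -7)
f(w, I) = (-7 + w)/(I + w) (f(w, I) = (w - 7)/(I + w) = (-7 + w)/(I + w))
f(-4, -6)*(80 + 117) = ((-7 - 4)/(-6 - 4))*(80 + 117) = (-11/(-10))*197 = -⅒*(-11)*197 = (11/10)*197 = 2167/10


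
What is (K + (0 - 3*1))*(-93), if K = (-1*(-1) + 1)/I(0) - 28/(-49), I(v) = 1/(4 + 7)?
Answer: -12741/7 ≈ -1820.1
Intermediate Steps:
I(v) = 1/11
K = 158/7 (K = (-1*(-1) + 1)/(1/11) - 28/(-49) = (1 + 1)*11 - 28*(-1/49) = 2*11 + 4/7 = 22 + 4/7 = 158/7 ≈ 22.571)
(K + (0 - 3*1))*(-93) = (158/7 + (0 - 3*1))*(-93) = (158/7 + (0 - 3))*(-93) = (158/7 - 3)*(-93) = (137/7)*(-93) = -12741/7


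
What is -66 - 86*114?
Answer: -9870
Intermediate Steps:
-66 - 86*114 = -66 - 9804 = -9870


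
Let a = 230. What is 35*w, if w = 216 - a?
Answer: -490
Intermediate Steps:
w = -14 (w = 216 - 1*230 = 216 - 230 = -14)
35*w = 35*(-14) = -490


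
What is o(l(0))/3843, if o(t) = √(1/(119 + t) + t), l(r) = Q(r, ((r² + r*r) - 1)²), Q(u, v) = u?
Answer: √119/457317 ≈ 2.3854e-5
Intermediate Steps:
l(r) = r
o(t) = √(t + 1/(119 + t))
o(l(0))/3843 = √((1 + 0*(119 + 0))/(119 + 0))/3843 = √((1 + 0*119)/119)*(1/3843) = √((1 + 0)/119)*(1/3843) = √((1/119)*1)*(1/3843) = √(1/119)*(1/3843) = (√119/119)*(1/3843) = √119/457317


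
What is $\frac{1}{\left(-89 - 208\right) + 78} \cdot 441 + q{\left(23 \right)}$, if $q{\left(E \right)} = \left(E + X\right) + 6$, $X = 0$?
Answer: $\frac{1970}{73} \approx 26.986$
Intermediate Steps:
$q{\left(E \right)} = 6 + E$ ($q{\left(E \right)} = \left(E + 0\right) + 6 = E + 6 = 6 + E$)
$\frac{1}{\left(-89 - 208\right) + 78} \cdot 441 + q{\left(23 \right)} = \frac{1}{\left(-89 - 208\right) + 78} \cdot 441 + \left(6 + 23\right) = \frac{1}{-297 + 78} \cdot 441 + 29 = \frac{1}{-219} \cdot 441 + 29 = \left(- \frac{1}{219}\right) 441 + 29 = - \frac{147}{73} + 29 = \frac{1970}{73}$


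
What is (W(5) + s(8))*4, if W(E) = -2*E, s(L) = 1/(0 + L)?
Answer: -79/2 ≈ -39.500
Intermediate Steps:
s(L) = 1/L
(W(5) + s(8))*4 = (-2*5 + 1/8)*4 = (-10 + ⅛)*4 = -79/8*4 = -79/2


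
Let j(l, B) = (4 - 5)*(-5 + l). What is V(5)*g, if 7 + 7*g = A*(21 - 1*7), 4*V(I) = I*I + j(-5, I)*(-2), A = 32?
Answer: 315/4 ≈ 78.750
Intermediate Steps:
j(l, B) = 5 - l (j(l, B) = -(-5 + l) = 5 - l)
V(I) = -5 + I**2/4 (V(I) = (I*I + (5 - 1*(-5))*(-2))/4 = (I**2 + (5 + 5)*(-2))/4 = (I**2 + 10*(-2))/4 = (I**2 - 20)/4 = (-20 + I**2)/4 = -5 + I**2/4)
g = 63 (g = -1 + (32*(21 - 1*7))/7 = -1 + (32*(21 - 7))/7 = -1 + (32*14)/7 = -1 + (1/7)*448 = -1 + 64 = 63)
V(5)*g = (-5 + (1/4)*5**2)*63 = (-5 + (1/4)*25)*63 = (-5 + 25/4)*63 = (5/4)*63 = 315/4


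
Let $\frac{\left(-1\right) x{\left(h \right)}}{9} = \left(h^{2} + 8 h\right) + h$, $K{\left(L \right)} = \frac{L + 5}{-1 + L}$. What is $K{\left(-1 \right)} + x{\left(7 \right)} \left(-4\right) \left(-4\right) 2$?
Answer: $-32258$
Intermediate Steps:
$K{\left(L \right)} = \frac{5 + L}{-1 + L}$
$x{\left(h \right)} = - 81 h - 9 h^{2}$ ($x{\left(h \right)} = - 9 \left(\left(h^{2} + 8 h\right) + h\right) = - 9 \left(h^{2} + 9 h\right) = - 81 h - 9 h^{2}$)
$K{\left(-1 \right)} + x{\left(7 \right)} \left(-4\right) \left(-4\right) 2 = \frac{5 - 1}{-1 - 1} + \left(-9\right) 7 \left(9 + 7\right) \left(-4\right) \left(-4\right) 2 = \frac{1}{-2} \cdot 4 + \left(-9\right) 7 \cdot 16 \cdot 16 \cdot 2 = \left(- \frac{1}{2}\right) 4 - 32256 = -2 - 32256 = -32258$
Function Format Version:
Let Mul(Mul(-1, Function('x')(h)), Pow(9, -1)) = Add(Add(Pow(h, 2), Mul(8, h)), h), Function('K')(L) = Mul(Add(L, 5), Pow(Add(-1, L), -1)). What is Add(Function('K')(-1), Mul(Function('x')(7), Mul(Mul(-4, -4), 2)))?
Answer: -32258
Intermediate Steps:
Function('K')(L) = Mul(Pow(Add(-1, L), -1), Add(5, L)) (Function('K')(L) = Mul(Add(5, L), Pow(Add(-1, L), -1)) = Mul(Pow(Add(-1, L), -1), Add(5, L)))
Function('x')(h) = Add(Mul(-81, h), Mul(-9, Pow(h, 2))) (Function('x')(h) = Mul(-9, Add(Add(Pow(h, 2), Mul(8, h)), h)) = Mul(-9, Add(Pow(h, 2), Mul(9, h))) = Add(Mul(-81, h), Mul(-9, Pow(h, 2))))
Add(Function('K')(-1), Mul(Function('x')(7), Mul(Mul(-4, -4), 2))) = Add(Mul(Pow(Add(-1, -1), -1), Add(5, -1)), Mul(Mul(-9, 7, Add(9, 7)), Mul(Mul(-4, -4), 2))) = Add(Mul(Pow(-2, -1), 4), Mul(Mul(-9, 7, 16), Mul(16, 2))) = Add(Mul(Rational(-1, 2), 4), Mul(-1008, 32)) = Add(-2, -32256) = -32258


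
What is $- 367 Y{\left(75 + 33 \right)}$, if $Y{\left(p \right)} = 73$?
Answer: $-26791$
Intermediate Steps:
$- 367 Y{\left(75 + 33 \right)} = \left(-367\right) 73 = -26791$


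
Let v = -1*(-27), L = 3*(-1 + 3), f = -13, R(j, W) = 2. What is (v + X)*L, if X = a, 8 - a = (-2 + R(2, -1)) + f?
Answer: 288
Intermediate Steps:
L = 6 (L = 3*2 = 6)
v = 27
a = 21 (a = 8 - ((-2 + 2) - 13) = 8 - (0 - 13) = 8 - 1*(-13) = 8 + 13 = 21)
X = 21
(v + X)*L = (27 + 21)*6 = 48*6 = 288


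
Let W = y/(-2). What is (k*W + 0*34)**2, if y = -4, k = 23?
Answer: 2116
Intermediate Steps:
W = 2 (W = -4/(-2) = -4*(-1/2) = 2)
(k*W + 0*34)**2 = (23*2 + 0*34)**2 = (46 + 0)**2 = 46**2 = 2116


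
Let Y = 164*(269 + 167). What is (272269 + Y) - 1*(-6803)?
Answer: 350576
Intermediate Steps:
Y = 71504 (Y = 164*436 = 71504)
(272269 + Y) - 1*(-6803) = (272269 + 71504) - 1*(-6803) = 343773 + 6803 = 350576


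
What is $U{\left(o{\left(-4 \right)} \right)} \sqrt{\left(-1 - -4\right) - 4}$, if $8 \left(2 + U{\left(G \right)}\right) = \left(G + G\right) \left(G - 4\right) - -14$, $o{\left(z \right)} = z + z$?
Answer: $\frac{95 i}{4} \approx 23.75 i$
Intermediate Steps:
$o{\left(z \right)} = 2 z$
$U{\left(G \right)} = - \frac{1}{4} + \frac{G \left(-4 + G\right)}{4}$ ($U{\left(G \right)} = -2 + \frac{\left(G + G\right) \left(G - 4\right) - -14}{8} = -2 + \frac{2 G \left(-4 + G\right) + 14}{8} = -2 + \frac{14 + 2 G \left(-4 + G\right)}{8} = -2 + \left(\frac{7}{4} + \frac{G \left(-4 + G\right)}{4}\right) = - \frac{1}{4} + \frac{G \left(-4 + G\right)}{4}$)
$U{\left(o{\left(-4 \right)} \right)} \sqrt{\left(-1 - -4\right) - 4} = \left(- \frac{1}{4} - 2 \left(-4\right) + \frac{\left(2 \left(-4\right)\right)^{2}}{4}\right) \sqrt{\left(-1 - -4\right) - 4} = \left(- \frac{1}{4} - -8 + \frac{\left(-8\right)^{2}}{4}\right) \sqrt{\left(-1 + 4\right) - 4} = \left(- \frac{1}{4} + 8 + \frac{1}{4} \cdot 64\right) \sqrt{3 - 4} = \left(- \frac{1}{4} + 8 + 16\right) \sqrt{-1} = \frac{95 i}{4}$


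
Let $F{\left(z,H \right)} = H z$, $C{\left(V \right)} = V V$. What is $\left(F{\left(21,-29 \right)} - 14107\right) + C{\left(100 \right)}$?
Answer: $-4716$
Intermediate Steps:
$C{\left(V \right)} = V^{2}$
$\left(F{\left(21,-29 \right)} - 14107\right) + C{\left(100 \right)} = \left(\left(-29\right) 21 - 14107\right) + 100^{2} = \left(-609 - 14107\right) + 10000 = -14716 + 10000 = -4716$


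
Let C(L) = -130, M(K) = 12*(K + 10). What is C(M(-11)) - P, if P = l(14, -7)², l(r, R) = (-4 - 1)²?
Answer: -755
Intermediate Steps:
l(r, R) = 25 (l(r, R) = (-5)² = 25)
M(K) = 120 + 12*K (M(K) = 12*(10 + K) = 120 + 12*K)
P = 625 (P = 25² = 625)
C(M(-11)) - P = -130 - 1*625 = -130 - 625 = -755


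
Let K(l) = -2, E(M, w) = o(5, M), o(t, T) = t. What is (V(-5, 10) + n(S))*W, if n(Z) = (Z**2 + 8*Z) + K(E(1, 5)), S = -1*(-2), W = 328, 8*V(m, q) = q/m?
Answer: 5822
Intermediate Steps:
V(m, q) = q/(8*m) (V(m, q) = (q/m)/8 = q/(8*m))
E(M, w) = 5
S = 2
n(Z) = -2 + Z**2 + 8*Z (n(Z) = (Z**2 + 8*Z) - 2 = -2 + Z**2 + 8*Z)
(V(-5, 10) + n(S))*W = ((1/8)*10/(-5) + (-2 + 2**2 + 8*2))*328 = ((1/8)*10*(-1/5) + (-2 + 4 + 16))*328 = (-1/4 + 18)*328 = (71/4)*328 = 5822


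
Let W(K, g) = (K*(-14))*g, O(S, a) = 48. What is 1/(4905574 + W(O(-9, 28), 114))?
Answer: 1/4828966 ≈ 2.0708e-7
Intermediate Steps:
W(K, g) = -14*K*g (W(K, g) = (-14*K)*g = -14*K*g)
1/(4905574 + W(O(-9, 28), 114)) = 1/(4905574 - 14*48*114) = 1/(4905574 - 76608) = 1/4828966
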